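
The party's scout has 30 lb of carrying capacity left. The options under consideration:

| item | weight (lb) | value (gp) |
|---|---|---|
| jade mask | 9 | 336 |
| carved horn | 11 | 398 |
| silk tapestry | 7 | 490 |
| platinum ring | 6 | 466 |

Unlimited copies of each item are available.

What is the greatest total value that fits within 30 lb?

By value per lb: platinum ring 77.67, silk tapestry 70.00, jade mask 37.33, carved horn 36.18 lead.
Best packing: 5×platinum ring — 30 lb, 2330 total.

2330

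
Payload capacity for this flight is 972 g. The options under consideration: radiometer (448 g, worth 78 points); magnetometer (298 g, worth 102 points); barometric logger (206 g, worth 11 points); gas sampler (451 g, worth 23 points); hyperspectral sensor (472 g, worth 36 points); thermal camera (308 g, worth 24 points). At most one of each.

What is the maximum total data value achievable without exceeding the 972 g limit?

191

By data value per g: magnetometer 0.34, radiometer 0.17, thermal camera 0.08, hyperspectral sensor 0.08 lead.
The ratio ordering already packs tightly: radiometer + magnetometer + barometric logger, 952 g, 191.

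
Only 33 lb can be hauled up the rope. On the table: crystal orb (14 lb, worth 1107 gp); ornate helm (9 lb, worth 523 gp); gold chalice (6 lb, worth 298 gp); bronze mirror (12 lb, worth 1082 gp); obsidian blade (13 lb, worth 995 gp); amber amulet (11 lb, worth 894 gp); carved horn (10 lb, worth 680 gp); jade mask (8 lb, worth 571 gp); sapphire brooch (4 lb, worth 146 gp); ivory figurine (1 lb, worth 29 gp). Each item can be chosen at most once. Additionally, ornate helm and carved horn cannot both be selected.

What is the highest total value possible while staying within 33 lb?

2656

Ranking by ratio (value/lb): bronze mirror 90.17, amber amulet 81.27, crystal orb 79.07, obsidian blade 76.54.
A density-first pass picks bronze mirror + amber amulet + jade mask + ivory figurine — 2576 at 32 lb.
The 9 lb tied up in jade mask and ivory figurine is better spent on carved horn — total rises to 2656 (33 lb).
Next best is bronze mirror + obsidian blade + jade mask at 2648 (33 lb) — short by 8.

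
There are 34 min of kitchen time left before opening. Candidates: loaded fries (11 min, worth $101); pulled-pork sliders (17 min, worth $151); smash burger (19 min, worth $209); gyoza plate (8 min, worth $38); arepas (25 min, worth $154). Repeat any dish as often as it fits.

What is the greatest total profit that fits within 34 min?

Best packing: loaded fries + smash burger — 30 min, 310 total.
The spare 4 min is too small for any remaining dish, and no exchange beats 310.

310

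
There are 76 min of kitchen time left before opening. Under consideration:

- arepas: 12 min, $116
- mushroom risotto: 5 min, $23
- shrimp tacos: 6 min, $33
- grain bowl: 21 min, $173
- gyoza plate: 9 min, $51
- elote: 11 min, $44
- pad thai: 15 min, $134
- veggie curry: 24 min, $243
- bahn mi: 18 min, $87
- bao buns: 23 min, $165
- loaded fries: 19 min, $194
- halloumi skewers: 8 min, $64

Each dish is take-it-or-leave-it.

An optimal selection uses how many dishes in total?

4

Best achievable profit is 726.
For example arepas + grain bowl + veggie curry + loaded fries achieves it, using 76 min.
All optima have 4 dishes.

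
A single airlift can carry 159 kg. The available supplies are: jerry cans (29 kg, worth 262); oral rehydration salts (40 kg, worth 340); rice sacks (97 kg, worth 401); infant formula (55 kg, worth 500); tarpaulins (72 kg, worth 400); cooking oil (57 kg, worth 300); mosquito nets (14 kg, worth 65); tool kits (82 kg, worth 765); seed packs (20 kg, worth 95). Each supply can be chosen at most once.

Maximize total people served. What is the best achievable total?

1367

The ratio heuristic lands on infant formula + tool kits + seed packs (1360) but leaves 2 kg idle.
Dropping infant formula and seed packs frees 75 kg; slotting in jerry cans + oral rehydration salts (69 kg) lifts the total to 1367 at 151 kg.
Next best is infant formula + tool kits + seed packs at 1360 (157 kg) — short by 7.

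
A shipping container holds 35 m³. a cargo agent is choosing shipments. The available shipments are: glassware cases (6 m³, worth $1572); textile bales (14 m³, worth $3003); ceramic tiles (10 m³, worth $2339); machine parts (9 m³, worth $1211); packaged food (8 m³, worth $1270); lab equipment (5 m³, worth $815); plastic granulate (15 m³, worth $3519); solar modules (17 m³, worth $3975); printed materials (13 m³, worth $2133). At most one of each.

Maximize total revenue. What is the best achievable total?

By revenue per m³: glassware cases 262.00, plastic granulate 234.60, ceramic tiles 233.90 lead.
Filling by ratio: glassware cases + ceramic tiles + plastic granulate for 7430, with 4 m³ left unused.
Replace ceramic tiles with textile bales: the trade gains 664 net, giving 8094 at 35 m³.

8094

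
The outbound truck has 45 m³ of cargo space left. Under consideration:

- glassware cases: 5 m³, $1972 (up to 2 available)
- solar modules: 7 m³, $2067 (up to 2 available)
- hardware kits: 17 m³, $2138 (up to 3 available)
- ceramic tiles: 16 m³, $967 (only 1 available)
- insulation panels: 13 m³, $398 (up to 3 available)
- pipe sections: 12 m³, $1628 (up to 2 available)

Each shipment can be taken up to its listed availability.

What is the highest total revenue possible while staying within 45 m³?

10216

The ratio heuristic lands on 2×glassware cases + 2×solar modules + pipe sections (9706) but leaves 9 m³ idle.
Replace pipe sections with hardware kits: the trade gains 510 net, giving 10216 at 41 m³.
No other feasible combination exceeds 10216.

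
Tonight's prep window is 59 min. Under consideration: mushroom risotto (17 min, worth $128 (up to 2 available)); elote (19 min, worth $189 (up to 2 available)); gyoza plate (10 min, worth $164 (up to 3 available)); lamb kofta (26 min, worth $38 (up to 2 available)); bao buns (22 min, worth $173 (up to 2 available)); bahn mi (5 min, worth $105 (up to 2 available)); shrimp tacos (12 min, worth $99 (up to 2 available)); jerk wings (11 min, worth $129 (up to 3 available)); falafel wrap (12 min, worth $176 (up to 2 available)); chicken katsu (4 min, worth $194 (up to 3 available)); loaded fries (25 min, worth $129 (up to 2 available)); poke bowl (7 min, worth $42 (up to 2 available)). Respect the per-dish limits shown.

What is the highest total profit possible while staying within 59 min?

Density check — chicken katsu 48.50, bahn mi 21.00, gyoza plate 16.40 are the best per min.
A density-first pass picks 3×gyoza plate + 2×bahn mi + 3×chicken katsu + poke bowl — 1326 at 59 min.
The 12 min tied up in bahn mi and poke bowl is better spent on falafel wrap — total rises to 1355 (59 min).
Every other selection either busts 59 min or exceeds an availability limit or fails to beat 1355.

1355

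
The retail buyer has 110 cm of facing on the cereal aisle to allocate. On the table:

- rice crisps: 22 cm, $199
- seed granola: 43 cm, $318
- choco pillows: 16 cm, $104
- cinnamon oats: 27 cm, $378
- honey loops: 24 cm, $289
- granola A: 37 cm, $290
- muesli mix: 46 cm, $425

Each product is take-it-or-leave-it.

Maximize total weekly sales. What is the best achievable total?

Greedy by ratio would take cinnamon oats + honey loops + muesli mix: 97 cm used, total 1092.
The 46 cm tied up in muesli mix is better spent on rice crisps + granola A — total rises to 1156 (110 cm).
Every other selection either busts 110 cm or fails to beat 1156.

1156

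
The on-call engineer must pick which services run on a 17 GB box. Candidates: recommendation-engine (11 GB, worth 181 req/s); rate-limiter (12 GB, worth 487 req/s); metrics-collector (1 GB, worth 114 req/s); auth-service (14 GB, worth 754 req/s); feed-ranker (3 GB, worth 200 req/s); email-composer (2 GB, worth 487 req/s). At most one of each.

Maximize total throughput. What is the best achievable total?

Taking the top-ratio services first gives recommendation-engine + metrics-collector + feed-ranker + email-composer for 982 (17 GB).
Dropping recommendation-engine and feed-ranker frees 14 GB; slotting in auth-service (14 GB) lifts the total to 1355 at 17 GB.
An exhaustive check of the 64 subsets confirms 1355.

1355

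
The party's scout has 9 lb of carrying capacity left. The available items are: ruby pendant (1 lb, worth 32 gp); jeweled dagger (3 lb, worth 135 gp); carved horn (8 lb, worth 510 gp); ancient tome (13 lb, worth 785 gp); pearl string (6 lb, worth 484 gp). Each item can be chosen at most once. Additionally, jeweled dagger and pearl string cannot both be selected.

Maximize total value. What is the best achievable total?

Taking ruby pendant + carved horn: 9 lb used, 542 in value.
Runner-up ruby pendant + pearl string tops out at 516.

542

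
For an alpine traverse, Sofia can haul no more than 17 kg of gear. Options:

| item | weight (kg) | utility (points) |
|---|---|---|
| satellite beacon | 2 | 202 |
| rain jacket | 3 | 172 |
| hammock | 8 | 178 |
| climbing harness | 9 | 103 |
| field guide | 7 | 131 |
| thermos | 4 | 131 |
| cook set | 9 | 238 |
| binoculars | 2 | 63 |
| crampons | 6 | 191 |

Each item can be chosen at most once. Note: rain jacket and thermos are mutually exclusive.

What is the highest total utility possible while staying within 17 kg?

675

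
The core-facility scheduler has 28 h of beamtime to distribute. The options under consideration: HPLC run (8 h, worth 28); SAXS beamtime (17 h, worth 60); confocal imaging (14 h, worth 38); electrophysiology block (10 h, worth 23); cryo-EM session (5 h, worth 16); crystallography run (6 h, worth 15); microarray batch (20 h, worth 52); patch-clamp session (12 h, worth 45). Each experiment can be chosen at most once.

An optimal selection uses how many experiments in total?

3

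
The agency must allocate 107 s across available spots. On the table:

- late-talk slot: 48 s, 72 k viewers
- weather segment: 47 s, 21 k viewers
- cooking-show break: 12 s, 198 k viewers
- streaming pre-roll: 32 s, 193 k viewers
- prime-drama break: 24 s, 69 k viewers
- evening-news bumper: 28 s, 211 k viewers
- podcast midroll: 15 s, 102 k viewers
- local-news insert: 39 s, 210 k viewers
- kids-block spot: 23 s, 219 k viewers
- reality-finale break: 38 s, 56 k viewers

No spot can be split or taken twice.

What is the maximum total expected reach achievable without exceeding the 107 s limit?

838

Ranking by ratio (expected reach/s): cooking-show break 16.50, kids-block spot 9.52, evening-news bumper 7.54, podcast midroll 6.80.
Greedy by ratio would take cooking-show break + prime-drama break + evening-news bumper + podcast midroll + kids-block spot: 102 s used, total 799.
The 39 s tied up in prime-drama break and podcast midroll is better spent on local-news insert — total rises to 838 (102 s).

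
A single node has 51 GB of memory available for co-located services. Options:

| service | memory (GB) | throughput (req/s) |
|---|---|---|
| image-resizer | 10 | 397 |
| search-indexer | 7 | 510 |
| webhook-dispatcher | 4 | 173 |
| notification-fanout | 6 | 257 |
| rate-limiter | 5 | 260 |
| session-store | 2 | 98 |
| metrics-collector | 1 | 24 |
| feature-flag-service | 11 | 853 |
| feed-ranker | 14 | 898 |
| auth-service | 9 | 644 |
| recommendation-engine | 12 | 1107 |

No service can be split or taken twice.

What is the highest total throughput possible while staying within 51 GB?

3762

A density-first pass picks search-indexer + webhook-dispatcher + rate-limiter + session-store + metrics-collector + feature-flag-service + auth-service + recommendation-engine — 3669 at 51 GB.
A better packing is rate-limiter + feature-flag-service + feed-ranker + auth-service + recommendation-engine: 51 GB, total 3762.
The closest alternative, search-indexer + rate-limiter + session-store + feature-flag-service + feed-ranker + recommendation-engine, reaches only 3726.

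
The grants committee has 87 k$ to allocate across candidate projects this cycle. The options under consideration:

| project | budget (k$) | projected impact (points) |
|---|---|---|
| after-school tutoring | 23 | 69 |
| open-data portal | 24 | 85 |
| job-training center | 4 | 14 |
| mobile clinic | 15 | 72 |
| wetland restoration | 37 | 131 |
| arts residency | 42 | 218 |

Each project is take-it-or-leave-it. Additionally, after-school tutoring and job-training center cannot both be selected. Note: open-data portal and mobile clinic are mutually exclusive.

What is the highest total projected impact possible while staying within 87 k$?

363

Ranking by ratio (projected impact/k$): arts residency 5.19, mobile clinic 4.80, open-data portal 3.54, wetland restoration 3.54.
Taking job-training center + wetland restoration + arts residency: 83 k$ used, 363 in projected impact.
Runner-up after-school tutoring + mobile clinic + arts residency tops out at 359.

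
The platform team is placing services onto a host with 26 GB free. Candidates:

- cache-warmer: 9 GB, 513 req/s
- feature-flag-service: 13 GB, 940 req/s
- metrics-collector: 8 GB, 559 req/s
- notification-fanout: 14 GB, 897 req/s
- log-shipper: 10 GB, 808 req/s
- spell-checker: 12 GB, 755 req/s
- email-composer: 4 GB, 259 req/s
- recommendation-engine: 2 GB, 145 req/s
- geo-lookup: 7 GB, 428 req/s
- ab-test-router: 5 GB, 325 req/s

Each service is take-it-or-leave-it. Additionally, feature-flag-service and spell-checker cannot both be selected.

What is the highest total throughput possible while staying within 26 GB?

Density check — log-shipper 80.80, recommendation-engine 72.50, feature-flag-service 72.31, metrics-collector 69.88 are the best per GB.
Best packing: feature-flag-service + log-shipper + recommendation-engine — 25 GB, 1893 total.
Runner-up notification-fanout + log-shipper + recommendation-engine tops out at 1850.

1893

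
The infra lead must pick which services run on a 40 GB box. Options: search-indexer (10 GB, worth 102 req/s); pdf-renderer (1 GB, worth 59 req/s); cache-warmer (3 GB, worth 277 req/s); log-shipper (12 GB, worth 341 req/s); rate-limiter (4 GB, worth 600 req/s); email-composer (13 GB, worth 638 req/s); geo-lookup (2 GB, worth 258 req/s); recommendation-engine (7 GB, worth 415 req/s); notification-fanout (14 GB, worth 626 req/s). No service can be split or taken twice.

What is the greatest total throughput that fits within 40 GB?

Greedy by ratio would take search-indexer + pdf-renderer + cache-warmer + rate-limiter + email-composer + geo-lookup + recommendation-engine: 40 GB used, total 2349.
Replace search-indexer and pdf-renderer and cache-warmer with notification-fanout: the trade gains 188 net, giving 2537 at 40 GB.

2537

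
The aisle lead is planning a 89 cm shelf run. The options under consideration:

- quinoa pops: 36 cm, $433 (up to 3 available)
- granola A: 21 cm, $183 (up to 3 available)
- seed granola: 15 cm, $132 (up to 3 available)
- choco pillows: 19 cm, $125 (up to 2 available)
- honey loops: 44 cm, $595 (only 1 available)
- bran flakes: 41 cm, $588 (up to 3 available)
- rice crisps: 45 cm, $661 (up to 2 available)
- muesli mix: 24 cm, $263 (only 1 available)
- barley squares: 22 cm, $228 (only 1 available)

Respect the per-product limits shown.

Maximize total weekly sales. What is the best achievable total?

1256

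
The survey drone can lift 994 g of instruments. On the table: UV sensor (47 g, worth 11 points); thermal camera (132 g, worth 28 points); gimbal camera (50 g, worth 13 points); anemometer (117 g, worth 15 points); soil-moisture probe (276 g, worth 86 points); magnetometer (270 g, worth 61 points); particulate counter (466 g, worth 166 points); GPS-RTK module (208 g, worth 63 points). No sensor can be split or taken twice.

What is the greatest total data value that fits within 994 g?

315

The ratio ordering already packs tightly: soil-moisture probe + particulate counter + GPS-RTK module, 950 g, 315.
That's the maximum — no swap from here does better than 315.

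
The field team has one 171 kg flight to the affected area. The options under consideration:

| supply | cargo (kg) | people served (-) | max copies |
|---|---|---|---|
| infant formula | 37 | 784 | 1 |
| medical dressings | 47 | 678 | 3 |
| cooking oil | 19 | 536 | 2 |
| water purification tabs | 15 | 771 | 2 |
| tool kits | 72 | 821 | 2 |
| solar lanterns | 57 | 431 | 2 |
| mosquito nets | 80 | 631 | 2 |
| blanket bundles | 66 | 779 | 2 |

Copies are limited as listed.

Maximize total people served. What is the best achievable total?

A density-first pass picks infant formula + medical dressings + 2×cooking oil + 2×water purification tabs — 4076 at 152 kg.
The 47 kg tied up in medical dressings is better spent on blanket bundles — total rises to 4177 (171 kg).
No other feasible combination exceeds 4177.

4177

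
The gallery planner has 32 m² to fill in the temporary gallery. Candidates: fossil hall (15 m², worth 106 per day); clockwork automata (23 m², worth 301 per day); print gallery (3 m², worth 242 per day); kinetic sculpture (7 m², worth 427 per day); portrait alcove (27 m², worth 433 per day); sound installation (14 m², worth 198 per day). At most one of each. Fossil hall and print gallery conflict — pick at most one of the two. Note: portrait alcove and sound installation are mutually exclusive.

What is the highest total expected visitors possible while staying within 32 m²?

867

The ratio ordering already packs tightly: print gallery + kinetic sculpture + sound installation, 24 m², 867.
An exhaustive check of the 64 subsets confirms 867.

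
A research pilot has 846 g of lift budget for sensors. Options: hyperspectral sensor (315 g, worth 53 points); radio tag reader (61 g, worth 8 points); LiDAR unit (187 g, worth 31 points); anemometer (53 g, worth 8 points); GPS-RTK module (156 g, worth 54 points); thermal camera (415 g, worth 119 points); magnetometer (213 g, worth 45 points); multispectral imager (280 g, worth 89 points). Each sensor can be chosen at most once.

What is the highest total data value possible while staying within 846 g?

The ratio heuristic lands on LiDAR unit + GPS-RTK module + magnetometer + multispectral imager (219) but leaves 10 g idle.
Dropping LiDAR unit and multispectral imager frees 467 g; slotting in radio tag reader + thermal camera (476 g) lifts the total to 226 at 845 g.
Anemometer + GPS-RTK module + thermal camera + magnetometer matches that 226 at 837 g; no feasible combination exceeds it.

226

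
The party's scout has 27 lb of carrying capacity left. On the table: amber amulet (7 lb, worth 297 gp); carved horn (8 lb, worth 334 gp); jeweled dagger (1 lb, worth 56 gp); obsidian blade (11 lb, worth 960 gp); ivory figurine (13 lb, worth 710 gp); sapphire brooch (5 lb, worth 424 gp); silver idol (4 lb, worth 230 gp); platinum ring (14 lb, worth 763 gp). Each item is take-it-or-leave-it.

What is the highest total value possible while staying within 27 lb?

1911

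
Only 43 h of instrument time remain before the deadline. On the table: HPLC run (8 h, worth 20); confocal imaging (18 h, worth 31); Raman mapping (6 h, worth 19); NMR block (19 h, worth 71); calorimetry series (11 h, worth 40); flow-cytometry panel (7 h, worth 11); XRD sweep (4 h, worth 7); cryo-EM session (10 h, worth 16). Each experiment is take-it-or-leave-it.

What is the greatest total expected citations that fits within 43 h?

141

Greedy by ratio would take Raman mapping + NMR block + calorimetry series + XRD sweep: 40 h used, total 137.
Replace XRD sweep with flow-cytometry panel: the trade gains 4 net, giving 141 at 43 h.
Runner-up HPLC run + NMR block + calorimetry series + XRD sweep tops out at 138.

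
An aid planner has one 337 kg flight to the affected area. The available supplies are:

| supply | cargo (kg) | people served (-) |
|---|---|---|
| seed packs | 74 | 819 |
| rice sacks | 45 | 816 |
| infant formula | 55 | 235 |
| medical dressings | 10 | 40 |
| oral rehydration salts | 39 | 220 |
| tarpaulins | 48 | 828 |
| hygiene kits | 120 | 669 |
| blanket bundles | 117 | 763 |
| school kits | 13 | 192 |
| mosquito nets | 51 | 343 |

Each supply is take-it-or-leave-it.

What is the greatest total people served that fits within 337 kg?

Filling by ratio: seed packs + rice sacks + infant formula + medical dressings + oral rehydration salts + tarpaulins + school kits + mosquito nets for 3493, with 2 kg left unused.
Replace infant formula and medical dressings and mosquito nets with blanket bundles: the trade gains 145 net, giving 3638 at 336 kg.
No other feasible combination exceeds 3638.

3638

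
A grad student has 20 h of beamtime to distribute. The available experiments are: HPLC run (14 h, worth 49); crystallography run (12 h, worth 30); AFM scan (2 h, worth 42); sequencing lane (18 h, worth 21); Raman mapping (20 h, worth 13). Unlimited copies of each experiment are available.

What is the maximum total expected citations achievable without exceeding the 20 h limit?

420

The ratio ordering already packs tightly: 10×AFM scan, 20 h, 420.
Every other selection either busts 20 h or fails to beat 420.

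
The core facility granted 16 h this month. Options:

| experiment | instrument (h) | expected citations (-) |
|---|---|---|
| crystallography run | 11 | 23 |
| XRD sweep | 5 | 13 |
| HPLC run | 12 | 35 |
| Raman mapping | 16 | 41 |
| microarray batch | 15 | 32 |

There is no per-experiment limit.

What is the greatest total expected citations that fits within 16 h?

41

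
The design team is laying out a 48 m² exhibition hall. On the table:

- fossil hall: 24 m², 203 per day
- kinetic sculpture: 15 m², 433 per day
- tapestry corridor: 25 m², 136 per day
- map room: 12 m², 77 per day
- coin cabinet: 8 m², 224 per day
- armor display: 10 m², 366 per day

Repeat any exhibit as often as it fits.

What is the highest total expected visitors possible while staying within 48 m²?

1688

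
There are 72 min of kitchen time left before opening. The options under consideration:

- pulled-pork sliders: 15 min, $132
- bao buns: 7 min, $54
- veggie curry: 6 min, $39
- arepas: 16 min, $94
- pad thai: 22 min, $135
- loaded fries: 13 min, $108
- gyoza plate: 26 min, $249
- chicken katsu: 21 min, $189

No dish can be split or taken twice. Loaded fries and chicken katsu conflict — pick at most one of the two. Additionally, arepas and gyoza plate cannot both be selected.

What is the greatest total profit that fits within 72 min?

Taking pulled-pork sliders + bao buns + gyoza plate + chicken katsu: 69 min used, 624 in profit.
An exhaustive check of the 256 subsets confirms 624.

624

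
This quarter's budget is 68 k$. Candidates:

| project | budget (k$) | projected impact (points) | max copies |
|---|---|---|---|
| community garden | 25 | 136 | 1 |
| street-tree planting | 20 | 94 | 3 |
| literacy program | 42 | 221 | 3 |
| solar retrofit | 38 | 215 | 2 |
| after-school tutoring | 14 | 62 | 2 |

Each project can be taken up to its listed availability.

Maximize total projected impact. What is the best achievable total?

The ratio heuristic lands on community garden + solar retrofit (351) but leaves 5 k$ idle.
Dropping solar retrofit frees 38 k$; slotting in literacy program (42 k$) lifts the total to 357 at 67 k$.
That's the maximum — no swap from here does better than 357.

357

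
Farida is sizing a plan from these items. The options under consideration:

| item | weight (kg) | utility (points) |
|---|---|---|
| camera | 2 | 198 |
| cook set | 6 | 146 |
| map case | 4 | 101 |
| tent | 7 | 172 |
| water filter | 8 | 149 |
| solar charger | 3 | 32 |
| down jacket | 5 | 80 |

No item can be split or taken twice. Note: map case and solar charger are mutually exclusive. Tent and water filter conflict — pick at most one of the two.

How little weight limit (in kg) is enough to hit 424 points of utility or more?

12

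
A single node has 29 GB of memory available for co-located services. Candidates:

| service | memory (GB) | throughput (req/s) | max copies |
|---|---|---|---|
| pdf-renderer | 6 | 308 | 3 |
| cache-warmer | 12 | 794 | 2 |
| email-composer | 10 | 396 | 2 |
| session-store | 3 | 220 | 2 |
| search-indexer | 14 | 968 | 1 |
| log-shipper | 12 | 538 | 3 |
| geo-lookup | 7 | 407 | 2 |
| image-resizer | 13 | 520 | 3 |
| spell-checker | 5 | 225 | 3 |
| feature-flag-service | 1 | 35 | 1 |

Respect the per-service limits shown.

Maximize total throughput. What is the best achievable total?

1982

By throughput per GB: session-store 73.33, search-indexer 69.14, cache-warmer 66.17 lead.
Greedy by ratio would take 2×session-store + search-indexer + geo-lookup + feature-flag-service: 28 GB used, total 1850.
Dropping session-store and geo-lookup and feature-flag-service frees 11 GB; slotting in cache-warmer (12 GB) lifts the total to 1982 at 29 GB.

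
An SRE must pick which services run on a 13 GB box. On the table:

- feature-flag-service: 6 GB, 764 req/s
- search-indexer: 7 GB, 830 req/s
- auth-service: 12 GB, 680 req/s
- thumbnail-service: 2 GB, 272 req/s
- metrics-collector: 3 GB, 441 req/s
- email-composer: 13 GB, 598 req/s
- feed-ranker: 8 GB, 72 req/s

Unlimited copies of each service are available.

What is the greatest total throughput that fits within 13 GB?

By throughput per GB: metrics-collector 147.00, thumbnail-service 136.00, feature-flag-service 127.33 lead.
Taking the top-ratio services first gives 4×metrics-collector for 1764 (12 GB).
The 3 GB tied up in metrics-collector is better spent on 2×thumbnail-service — total rises to 1867 (13 GB).
Nothing else within 13 GB beats 1867.

1867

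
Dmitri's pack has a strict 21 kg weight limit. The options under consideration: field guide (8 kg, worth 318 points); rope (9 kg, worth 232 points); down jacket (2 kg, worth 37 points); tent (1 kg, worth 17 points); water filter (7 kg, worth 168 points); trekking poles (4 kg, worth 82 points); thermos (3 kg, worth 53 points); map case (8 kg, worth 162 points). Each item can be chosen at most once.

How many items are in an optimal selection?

3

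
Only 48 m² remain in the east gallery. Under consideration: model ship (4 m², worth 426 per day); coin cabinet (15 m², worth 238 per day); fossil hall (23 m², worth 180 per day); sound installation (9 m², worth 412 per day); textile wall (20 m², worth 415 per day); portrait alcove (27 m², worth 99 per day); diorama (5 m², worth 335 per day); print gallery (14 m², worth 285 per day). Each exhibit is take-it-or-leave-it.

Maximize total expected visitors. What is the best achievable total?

The ratio heuristic lands on model ship + sound installation + textile wall + diorama (1588) but leaves 10 m² idle.
Replace textile wall with coin cabinet + print gallery: the trade gains 108 net, giving 1696 at 47 m².

1696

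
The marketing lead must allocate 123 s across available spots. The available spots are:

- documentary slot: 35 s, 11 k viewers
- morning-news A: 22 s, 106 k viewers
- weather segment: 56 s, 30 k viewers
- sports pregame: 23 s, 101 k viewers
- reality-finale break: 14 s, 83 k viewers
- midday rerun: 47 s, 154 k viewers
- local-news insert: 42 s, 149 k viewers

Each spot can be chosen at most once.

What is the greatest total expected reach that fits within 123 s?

Density check — reality-finale break 5.93, morning-news A 4.82, sports pregame 4.39 are the best per s.
The ratio heuristic lands on morning-news A + sports pregame + reality-finale break + local-news insert (439) but leaves 22 s idle.
The 42 s tied up in local-news insert is better spent on midday rerun — total rises to 444 (106 s).
Runner-up morning-news A + sports pregame + reality-finale break + local-news insert tops out at 439.

444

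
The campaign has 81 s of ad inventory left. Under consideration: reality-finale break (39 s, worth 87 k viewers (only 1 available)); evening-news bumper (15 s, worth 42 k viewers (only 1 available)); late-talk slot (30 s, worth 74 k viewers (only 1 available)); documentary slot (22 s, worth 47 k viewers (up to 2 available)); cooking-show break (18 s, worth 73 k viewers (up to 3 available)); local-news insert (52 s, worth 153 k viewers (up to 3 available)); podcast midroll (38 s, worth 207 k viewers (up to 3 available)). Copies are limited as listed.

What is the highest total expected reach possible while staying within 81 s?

414

By expected reach per s: podcast midroll 5.45, cooking-show break 4.06, local-news insert 2.94 lead.
2×podcast midroll uses 76 of the 81 s and totals 414.
The spare 5 s is too small for any remaining spot, and no exchange beats 414.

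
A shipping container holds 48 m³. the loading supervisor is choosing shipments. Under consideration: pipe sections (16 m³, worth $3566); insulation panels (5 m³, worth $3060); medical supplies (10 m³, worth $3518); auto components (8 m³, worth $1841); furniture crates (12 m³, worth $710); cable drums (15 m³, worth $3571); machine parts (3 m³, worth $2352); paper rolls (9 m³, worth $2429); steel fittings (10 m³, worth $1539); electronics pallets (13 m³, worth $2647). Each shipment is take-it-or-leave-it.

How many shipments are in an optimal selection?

6

Best achievable revenue is 15847.
One optimal bundle: insulation panels + medical supplies + auto components + machine parts + paper rolls + electronics pallets (48 m³).
Any selection reaching 15847 contains exactly 6 shipments.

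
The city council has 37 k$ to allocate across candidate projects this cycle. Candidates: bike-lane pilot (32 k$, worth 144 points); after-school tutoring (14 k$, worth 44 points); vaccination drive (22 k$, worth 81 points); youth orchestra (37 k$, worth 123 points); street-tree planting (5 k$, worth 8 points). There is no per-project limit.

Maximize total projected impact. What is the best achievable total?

Bike-lane pilot + street-tree planting uses 37 of the 37 k$ and totals 152.
That's the maximum — no swap from here does better than 152.

152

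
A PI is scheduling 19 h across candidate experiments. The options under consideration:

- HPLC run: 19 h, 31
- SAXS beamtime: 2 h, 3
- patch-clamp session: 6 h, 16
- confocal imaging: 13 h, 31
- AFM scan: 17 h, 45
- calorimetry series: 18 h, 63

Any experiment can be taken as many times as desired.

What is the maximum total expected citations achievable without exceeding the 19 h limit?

Best packing: calorimetry series — 18 h, 63 total.
That's the maximum — no swap from here does better than 63.

63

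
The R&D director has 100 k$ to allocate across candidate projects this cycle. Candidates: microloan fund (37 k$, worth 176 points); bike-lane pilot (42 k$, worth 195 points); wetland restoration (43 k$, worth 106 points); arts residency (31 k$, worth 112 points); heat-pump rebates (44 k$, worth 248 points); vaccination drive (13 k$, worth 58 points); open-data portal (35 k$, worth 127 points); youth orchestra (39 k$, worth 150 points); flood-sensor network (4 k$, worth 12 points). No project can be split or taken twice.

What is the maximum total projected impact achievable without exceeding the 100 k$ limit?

501

Filling by ratio: microloan fund + heat-pump rebates + vaccination drive + flood-sensor network for 494, with 2 k$ left unused.
Dropping microloan fund and flood-sensor network frees 41 k$; slotting in bike-lane pilot (42 k$) lifts the total to 501 at 99 k$.
Runner-up microloan fund + heat-pump rebates + vaccination drive + flood-sensor network tops out at 494.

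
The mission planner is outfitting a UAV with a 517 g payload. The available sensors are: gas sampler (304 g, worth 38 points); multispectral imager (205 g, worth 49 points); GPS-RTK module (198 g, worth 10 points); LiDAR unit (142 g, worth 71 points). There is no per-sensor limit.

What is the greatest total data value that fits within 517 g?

213

Ranking by ratio (data value/g): LiDAR unit 0.50, multispectral imager 0.24, gas sampler 0.12.
Taking 3×LiDAR unit: 426 g used, 213 in data value.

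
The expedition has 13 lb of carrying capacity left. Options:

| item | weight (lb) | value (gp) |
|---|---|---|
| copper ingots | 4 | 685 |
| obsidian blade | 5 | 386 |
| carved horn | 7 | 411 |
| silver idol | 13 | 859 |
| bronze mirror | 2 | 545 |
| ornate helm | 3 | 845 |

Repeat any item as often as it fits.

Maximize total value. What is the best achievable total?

The ratio heuristic lands on 4×ornate helm (3380) but leaves 1 lb idle.
Replace ornate helm with 2×bronze mirror: the trade gains 245 net, giving 3625 at 13 lb.

3625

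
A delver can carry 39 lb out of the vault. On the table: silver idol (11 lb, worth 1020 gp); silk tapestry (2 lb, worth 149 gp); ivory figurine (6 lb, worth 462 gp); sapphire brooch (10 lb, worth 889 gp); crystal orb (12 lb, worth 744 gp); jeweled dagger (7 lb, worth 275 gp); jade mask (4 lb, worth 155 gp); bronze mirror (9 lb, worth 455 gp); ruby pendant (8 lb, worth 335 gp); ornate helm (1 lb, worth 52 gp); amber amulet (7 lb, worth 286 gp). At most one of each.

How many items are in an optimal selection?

4

Optimal total is 3115.
silver idol + ivory figurine + sapphire brooch + crystal orb hits 3115 at 39 lb.
Any selection reaching 3115 contains exactly 4 items.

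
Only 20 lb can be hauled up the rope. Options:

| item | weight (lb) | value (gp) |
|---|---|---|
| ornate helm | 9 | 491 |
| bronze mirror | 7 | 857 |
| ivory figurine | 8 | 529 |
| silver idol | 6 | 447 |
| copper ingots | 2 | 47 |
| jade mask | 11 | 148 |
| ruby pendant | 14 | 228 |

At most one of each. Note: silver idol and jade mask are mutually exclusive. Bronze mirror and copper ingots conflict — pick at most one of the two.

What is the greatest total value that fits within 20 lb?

1386

Density check — bronze mirror 122.43, silver idol 74.50, ivory figurine 66.12 are the best per lb.
Best packing: bronze mirror + ivory figurine — 15 lb, 1386 total.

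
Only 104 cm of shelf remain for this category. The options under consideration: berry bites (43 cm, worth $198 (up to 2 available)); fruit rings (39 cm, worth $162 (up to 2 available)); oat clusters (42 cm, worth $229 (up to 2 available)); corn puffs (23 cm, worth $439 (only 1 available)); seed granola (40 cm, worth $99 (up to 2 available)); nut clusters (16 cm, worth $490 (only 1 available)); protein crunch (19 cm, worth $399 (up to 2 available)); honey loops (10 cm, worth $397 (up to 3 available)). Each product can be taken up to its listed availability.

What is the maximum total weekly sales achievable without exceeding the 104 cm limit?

2521

The ratio heuristic lands on nut clusters + 2×protein crunch + 3×honey loops (2479) but leaves 20 cm idle.
Replace honey loops with corn puffs: the trade gains 42 net, giving 2521 at 97 cm.
Nothing else within 104 cm beats 2521.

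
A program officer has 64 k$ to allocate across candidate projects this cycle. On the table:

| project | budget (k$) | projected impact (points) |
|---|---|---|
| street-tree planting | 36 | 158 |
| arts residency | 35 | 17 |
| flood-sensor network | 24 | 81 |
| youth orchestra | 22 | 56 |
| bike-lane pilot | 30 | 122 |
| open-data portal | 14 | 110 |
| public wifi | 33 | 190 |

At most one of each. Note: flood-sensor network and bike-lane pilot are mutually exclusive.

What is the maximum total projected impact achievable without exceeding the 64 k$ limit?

312

Filling by ratio: open-data portal + public wifi for 300, with 17 k$ left unused.
Dropping open-data portal frees 14 k$; slotting in bike-lane pilot (30 k$) lifts the total to 312 at 63 k$.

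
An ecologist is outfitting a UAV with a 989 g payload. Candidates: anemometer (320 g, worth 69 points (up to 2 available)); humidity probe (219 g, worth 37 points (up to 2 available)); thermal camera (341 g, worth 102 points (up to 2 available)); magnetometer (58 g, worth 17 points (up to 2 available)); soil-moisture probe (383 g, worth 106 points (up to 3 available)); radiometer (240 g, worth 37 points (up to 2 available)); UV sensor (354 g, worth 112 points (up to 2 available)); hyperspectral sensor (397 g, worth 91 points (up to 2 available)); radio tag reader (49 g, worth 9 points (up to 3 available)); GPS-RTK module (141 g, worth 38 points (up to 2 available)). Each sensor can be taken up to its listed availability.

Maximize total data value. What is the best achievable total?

Density check — UV sensor 0.32, thermal camera 0.30, magnetometer 0.29 are the best per g.
2×magnetometer + 2×UV sensor + GPS-RTK module uses 965 of the 989 g and totals 296.

296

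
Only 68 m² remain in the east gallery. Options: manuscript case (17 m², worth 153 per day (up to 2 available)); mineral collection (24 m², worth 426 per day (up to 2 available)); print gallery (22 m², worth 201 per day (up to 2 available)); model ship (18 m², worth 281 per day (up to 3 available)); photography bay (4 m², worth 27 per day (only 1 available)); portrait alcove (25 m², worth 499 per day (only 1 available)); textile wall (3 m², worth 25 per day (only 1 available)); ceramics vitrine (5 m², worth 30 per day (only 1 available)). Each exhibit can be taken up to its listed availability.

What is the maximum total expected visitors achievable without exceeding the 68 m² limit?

Density check — portrait alcove 19.96, mineral collection 17.75, model ship 15.61, print gallery 9.14 are the best per m².
Best packing: mineral collection + model ship + portrait alcove — 67 m², 1206 total.
No other feasible combination exceeds 1206.

1206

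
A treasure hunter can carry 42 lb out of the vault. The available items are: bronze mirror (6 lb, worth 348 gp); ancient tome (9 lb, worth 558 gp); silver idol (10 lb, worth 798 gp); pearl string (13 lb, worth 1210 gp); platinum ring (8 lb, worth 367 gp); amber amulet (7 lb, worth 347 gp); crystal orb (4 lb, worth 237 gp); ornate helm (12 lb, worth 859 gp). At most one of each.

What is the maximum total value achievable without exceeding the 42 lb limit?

3215

The ratio heuristic lands on silver idol + pearl string + crystal orb + ornate helm (3104) but leaves 3 lb idle.
The 4 lb tied up in crystal orb is better spent on bronze mirror — total rises to 3215 (41 lb).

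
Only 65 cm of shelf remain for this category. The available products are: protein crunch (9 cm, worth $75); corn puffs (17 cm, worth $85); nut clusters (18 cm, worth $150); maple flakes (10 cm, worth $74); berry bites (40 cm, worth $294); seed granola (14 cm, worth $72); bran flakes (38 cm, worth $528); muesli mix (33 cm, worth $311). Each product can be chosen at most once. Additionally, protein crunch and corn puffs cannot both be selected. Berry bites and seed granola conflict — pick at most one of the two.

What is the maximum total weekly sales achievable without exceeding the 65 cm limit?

753

Taking protein crunch + nut clusters + bran flakes: 65 cm used, 753 in weekly sales.
Runner-up corn puffs + maple flakes + bran flakes tops out at 687.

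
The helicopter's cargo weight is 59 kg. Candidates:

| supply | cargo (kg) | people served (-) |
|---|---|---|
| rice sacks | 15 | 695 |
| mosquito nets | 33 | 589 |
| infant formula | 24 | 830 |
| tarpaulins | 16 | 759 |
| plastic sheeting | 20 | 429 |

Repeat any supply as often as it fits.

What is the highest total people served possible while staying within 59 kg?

2348

By people served per kg: tarpaulins 47.44, rice sacks 46.33, infant formula 34.58, plastic sheeting 21.45 lead.
Taking the top-ratio supplies first gives 3×tarpaulins for 2277 (48 kg).
Dropping tarpaulins frees 16 kg; slotting in infant formula (24 kg) lifts the total to 2348 at 56 kg.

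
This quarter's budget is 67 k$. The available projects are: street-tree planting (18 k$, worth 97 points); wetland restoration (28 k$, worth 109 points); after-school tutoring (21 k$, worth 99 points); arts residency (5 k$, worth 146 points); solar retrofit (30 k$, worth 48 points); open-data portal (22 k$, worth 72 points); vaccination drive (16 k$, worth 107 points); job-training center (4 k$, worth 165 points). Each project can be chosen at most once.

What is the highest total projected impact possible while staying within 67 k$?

Best packing: street-tree planting + after-school tutoring + arts residency + vaccination drive + job-training center — 64 k$, 614 total.
Every other selection either busts 67 k$ or fails to beat 614.

614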